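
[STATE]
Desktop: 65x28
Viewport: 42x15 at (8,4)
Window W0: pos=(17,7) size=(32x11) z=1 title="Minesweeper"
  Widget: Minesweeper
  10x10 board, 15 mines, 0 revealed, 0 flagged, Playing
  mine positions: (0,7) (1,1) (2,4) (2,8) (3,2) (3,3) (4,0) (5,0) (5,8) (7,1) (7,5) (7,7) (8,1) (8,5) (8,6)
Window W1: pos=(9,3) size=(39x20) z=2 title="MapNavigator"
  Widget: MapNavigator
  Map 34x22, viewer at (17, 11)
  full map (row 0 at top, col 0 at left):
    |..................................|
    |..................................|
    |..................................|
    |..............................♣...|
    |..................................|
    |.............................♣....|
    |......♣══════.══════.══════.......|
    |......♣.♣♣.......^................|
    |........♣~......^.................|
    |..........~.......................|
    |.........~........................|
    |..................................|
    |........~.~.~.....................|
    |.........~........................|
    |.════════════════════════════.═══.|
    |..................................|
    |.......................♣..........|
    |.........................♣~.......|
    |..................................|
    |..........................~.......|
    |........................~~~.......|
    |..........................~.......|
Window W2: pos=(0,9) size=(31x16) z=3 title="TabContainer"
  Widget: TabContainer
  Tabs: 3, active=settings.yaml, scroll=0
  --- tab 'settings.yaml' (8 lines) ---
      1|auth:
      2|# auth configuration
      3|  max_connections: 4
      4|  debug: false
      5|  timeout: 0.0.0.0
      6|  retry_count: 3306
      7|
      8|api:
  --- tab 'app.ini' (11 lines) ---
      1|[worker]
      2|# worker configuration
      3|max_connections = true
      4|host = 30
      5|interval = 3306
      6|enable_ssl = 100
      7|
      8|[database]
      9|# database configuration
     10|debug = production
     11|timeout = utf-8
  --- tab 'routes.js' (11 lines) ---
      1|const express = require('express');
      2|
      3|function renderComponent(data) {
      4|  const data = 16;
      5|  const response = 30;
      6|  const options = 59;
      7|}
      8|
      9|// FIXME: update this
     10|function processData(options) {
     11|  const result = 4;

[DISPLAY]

 ┃ MapNavigator                        ┃  
 ┠─────────────────────────────────────┨  
 ┃ ..............................♣...  ┃  
 ┃ ..................................  ┃┓ 
 ┃ .............................♣....  ┃┃ 
━━━━━━━━━━━━━━━━━━━━━━┓.══════.......  ┃┨ 
tainer                ┃..............  ┃┃ 
──────────────────────┨..............  ┃┃ 
gs.yaml]│ app.ini │ ro┃..............  ┃┃ 
──────────────────────┃..............  ┃┃ 
                      ┃..............  ┃┃ 
configuration         ┃..............  ┃┃ 
onnections: 4         ┃..............  ┃┃ 
: false               ┃═════════.═══.  ┃┛ 
ut: 0.0.0.0           ┃..............  ┃  


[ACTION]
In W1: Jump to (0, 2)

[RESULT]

 ┃ MapNavigator                        ┃  
 ┠─────────────────────────────────────┨  
 ┃                                     ┃  
 ┃                                     ┃┓ 
 ┃                                     ┃┃ 
━━━━━━━━━━━━━━━━━━━━━━┓                ┃┨ 
tainer                ┃                ┃┃ 
──────────────────────┨                ┃┃ 
gs.yaml]│ app.ini │ ro┃................┃┃ 
──────────────────────┃................┃┃ 
                      ┃................┃┃ 
configuration         ┃................┃┃ 
onnections: 4         ┃................┃┃ 
: false               ┃................┃┛ 
ut: 0.0.0.0           ┃...♣══════.═════┃  


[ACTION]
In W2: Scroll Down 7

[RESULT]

 ┃ MapNavigator                        ┃  
 ┠─────────────────────────────────────┨  
 ┃                                     ┃  
 ┃                                     ┃┓ 
 ┃                                     ┃┃ 
━━━━━━━━━━━━━━━━━━━━━━┓                ┃┨ 
tainer                ┃                ┃┃ 
──────────────────────┨                ┃┃ 
gs.yaml]│ app.ini │ ro┃................┃┃ 
──────────────────────┃................┃┃ 
                      ┃................┃┃ 
                      ┃................┃┃ 
                      ┃................┃┃ 
                      ┃................┃┛ 
                      ┃...♣══════.═════┃  


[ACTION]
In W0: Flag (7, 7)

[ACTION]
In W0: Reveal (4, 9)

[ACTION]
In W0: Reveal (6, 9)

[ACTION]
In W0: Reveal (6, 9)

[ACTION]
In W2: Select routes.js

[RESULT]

 ┃ MapNavigator                        ┃  
 ┠─────────────────────────────────────┨  
 ┃                                     ┃  
 ┃                                     ┃┓ 
 ┃                                     ┃┃ 
━━━━━━━━━━━━━━━━━━━━━━┓                ┃┨ 
tainer                ┃                ┃┃ 
──────────────────────┨                ┃┃ 
gs.yaml │ app.ini │[ro┃................┃┃ 
──────────────────────┃................┃┃ 
xpress = require('expr┃................┃┃ 
                      ┃................┃┃ 
n renderComponent(data┃................┃┃ 
 data = 16;           ┃................┃┛ 
 response = 30;       ┃...♣══════.═════┃  


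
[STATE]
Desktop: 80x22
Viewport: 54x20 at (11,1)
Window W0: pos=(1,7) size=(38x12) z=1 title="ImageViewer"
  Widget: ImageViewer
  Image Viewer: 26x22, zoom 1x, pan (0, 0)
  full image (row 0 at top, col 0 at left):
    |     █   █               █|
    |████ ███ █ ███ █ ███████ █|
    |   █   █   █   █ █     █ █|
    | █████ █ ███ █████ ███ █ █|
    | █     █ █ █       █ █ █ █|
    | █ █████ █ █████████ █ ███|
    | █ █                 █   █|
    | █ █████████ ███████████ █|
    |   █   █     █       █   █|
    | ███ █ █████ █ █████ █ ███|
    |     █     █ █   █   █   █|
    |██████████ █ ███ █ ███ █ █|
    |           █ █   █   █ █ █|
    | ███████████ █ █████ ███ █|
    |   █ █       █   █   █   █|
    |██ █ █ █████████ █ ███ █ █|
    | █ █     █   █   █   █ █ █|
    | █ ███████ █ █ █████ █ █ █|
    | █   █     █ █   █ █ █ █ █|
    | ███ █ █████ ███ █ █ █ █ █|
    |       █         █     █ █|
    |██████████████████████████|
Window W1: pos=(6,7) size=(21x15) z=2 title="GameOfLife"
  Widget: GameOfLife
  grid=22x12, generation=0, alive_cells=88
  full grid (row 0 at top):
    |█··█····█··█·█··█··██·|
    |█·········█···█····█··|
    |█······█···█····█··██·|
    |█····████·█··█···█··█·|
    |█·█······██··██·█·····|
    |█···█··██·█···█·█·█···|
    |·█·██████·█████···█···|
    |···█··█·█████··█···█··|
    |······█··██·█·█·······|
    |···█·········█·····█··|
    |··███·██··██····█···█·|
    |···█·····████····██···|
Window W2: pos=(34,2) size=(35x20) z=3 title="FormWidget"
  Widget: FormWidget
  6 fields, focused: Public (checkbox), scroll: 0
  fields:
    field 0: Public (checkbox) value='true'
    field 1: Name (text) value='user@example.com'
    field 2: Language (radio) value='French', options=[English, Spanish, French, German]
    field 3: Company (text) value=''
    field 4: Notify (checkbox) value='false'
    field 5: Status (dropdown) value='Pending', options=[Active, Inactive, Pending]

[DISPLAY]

                                                      
                       ┏━━━━━━━━━━━━━━━━━━━━━━━━━━━━━━
                       ┃ FormWidget                   
                       ┠──────────────────────────────
                       ┃> Public:     [x]             
                       ┃  Name:       [user@example.co
━━━━━━━━━━━━━━━┓━━━━━━━┃  Language:   ( ) English  ( )
eOfLife        ┃       ┃  Company:    [               
───────────────┨───────┃  Notify:     [ ]             
 0             ┃█      ┃  Status:     [Pending        
·····█···█····█┃█      ┃                              
··█···█····█··█┃█      ┃                              
████·█··█···█··┃█      ┃                              
····██··██·█···┃█      ┃                              
··██·█···█·█·█·┃█      ┃                              
████·█████···█·┃█      ┃                              
·█·█████··█···█┃█      ┃                              
·█··██·█·█·····┃━━━━━━━┃                              
········█·····█┃       ┃                              
·██··██····█···┃       ┃                              


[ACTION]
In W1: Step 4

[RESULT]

                                                      
                       ┏━━━━━━━━━━━━━━━━━━━━━━━━━━━━━━
                       ┃ FormWidget                   
                       ┠──────────────────────────────
                       ┃> Public:     [x]             
                       ┃  Name:       [user@example.co
━━━━━━━━━━━━━━━┓━━━━━━━┃  Language:   ( ) English  ( )
eOfLife        ┃       ┃  Company:    [               
───────────────┨───────┃  Notify:     [ ]             
 4             ┃█      ┃  Status:     [Pending        
·············█·┃█      ┃                              
···········██··┃█      ┃                              
··█········███·┃█      ┃                              
███······█·██··┃█      ┃                              
·██······██·███┃█      ┃                              
········█··████┃█      ┃                              
█·······████···┃█      ┃                              
█··██·····██···┃━━━━━━━┃                              
·········█·███·┃       ┃                              
█·██··███··█··█┃       ┃                              


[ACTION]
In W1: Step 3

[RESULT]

                                                      
                       ┏━━━━━━━━━━━━━━━━━━━━━━━━━━━━━━
                       ┃ FormWidget                   
                       ┠──────────────────────────────
                       ┃> Public:     [x]             
                       ┃  Name:       [user@example.co
━━━━━━━━━━━━━━━┓━━━━━━━┃  Language:   ( ) English  ( )
eOfLife        ┃       ┃  Company:    [               
───────────────┨───────┃  Notify:     [ ]             
 7             ┃█      ┃  Status:     [Pending        
···············┃█      ┃                              
···············┃█      ┃                              
███··········█·┃█      ┃                              
█·██····██···█·┃█      ┃                              
···█········█··┃█      ┃                              
··█··········█·┃█      ┃                              
██·····█·█·····┃█      ┃                              
███····█·█·····┃━━━━━━━┃                              
···██·····██···┃       ┃                              
····█····█···█·┃       ┃                              


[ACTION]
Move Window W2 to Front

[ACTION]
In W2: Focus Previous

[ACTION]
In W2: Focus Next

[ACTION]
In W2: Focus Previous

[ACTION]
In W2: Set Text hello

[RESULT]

                                                      
                       ┏━━━━━━━━━━━━━━━━━━━━━━━━━━━━━━
                       ┃ FormWidget                   
                       ┠──────────────────────────────
                       ┃  Public:     [x]             
                       ┃  Name:       [user@example.co
━━━━━━━━━━━━━━━┓━━━━━━━┃  Language:   ( ) English  ( )
eOfLife        ┃       ┃  Company:    [               
───────────────┨───────┃  Notify:     [ ]             
 7             ┃█      ┃> Status:     [Pending        
···············┃█      ┃                              
···············┃█      ┃                              
███··········█·┃█      ┃                              
█·██····██···█·┃█      ┃                              
···█········█··┃█      ┃                              
··█··········█·┃█      ┃                              
██·····█·█·····┃█      ┃                              
███····█·█·····┃━━━━━━━┃                              
···██·····██···┃       ┃                              
····█····█···█·┃       ┃                              


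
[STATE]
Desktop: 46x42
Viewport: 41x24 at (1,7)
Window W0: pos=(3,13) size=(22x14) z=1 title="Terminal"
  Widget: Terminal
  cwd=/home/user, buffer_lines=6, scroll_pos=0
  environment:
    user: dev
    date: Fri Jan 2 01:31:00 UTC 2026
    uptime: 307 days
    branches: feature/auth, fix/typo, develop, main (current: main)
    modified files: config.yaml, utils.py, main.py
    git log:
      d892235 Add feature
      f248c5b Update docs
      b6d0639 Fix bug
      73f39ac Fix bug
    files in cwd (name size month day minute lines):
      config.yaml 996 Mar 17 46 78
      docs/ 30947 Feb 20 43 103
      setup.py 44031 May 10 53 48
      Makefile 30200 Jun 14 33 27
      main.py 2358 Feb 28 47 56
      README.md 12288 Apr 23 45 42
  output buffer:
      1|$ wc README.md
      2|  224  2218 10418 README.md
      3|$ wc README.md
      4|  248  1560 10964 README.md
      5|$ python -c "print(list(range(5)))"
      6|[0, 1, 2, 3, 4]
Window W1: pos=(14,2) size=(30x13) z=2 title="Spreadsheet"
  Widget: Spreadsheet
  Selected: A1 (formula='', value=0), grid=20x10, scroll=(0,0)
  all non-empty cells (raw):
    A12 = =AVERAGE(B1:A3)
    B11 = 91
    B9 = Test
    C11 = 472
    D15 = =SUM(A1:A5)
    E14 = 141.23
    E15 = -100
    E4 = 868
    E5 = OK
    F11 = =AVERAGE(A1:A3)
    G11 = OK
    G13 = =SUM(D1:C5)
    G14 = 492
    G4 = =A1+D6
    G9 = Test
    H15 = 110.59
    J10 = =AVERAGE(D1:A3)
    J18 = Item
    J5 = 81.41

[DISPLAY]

             ┃---------------------------
             ┃  1      [0]       0       
             ┃  2        0       0       
             ┃  3        0       0       
             ┃  4        0       0       
             ┃  5        0       0       
  ┏━━━━━━━━━━┃  6        0       0       
  ┃ Terminal ┗━━━━━━━━━━━━━━━━━━━━━━━━━━━
  ┠────────────────────┨                 
  ┃$ wc README.md      ┃                 
  ┃  224  2218 10418 RE┃                 
  ┃$ wc README.md      ┃                 
  ┃  248  1560 10964 RE┃                 
  ┃$ python -c "print(l┃                 
  ┃[0, 1, 2, 3, 4]     ┃                 
  ┃$ █                 ┃                 
  ┃                    ┃                 
  ┃                    ┃                 
  ┃                    ┃                 
  ┗━━━━━━━━━━━━━━━━━━━━┛                 
                                         
                                         
                                         
                                         


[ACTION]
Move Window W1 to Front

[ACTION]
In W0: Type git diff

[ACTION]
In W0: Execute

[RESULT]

             ┃---------------------------
             ┃  1      [0]       0       
             ┃  2        0       0       
             ┃  3        0       0       
             ┃  4        0       0       
             ┃  5        0       0       
  ┏━━━━━━━━━━┃  6        0       0       
  ┃ Terminal ┗━━━━━━━━━━━━━━━━━━━━━━━━━━━
  ┠────────────────────┨                 
  ┃$ python -c "print(l┃                 
  ┃[0, 1, 2, 3, 4]     ┃                 
  ┃$ git diff          ┃                 
  ┃diff --git a/main.py┃                 
  ┃--- a/main.py       ┃                 
  ┃+++ b/main.py       ┃                 
  ┃@@ -1,3 +1,4 @@     ┃                 
  ┃+# updated          ┃                 
  ┃ import sys         ┃                 
  ┃$ █                 ┃                 
  ┗━━━━━━━━━━━━━━━━━━━━┛                 
                                         
                                         
                                         
                                         


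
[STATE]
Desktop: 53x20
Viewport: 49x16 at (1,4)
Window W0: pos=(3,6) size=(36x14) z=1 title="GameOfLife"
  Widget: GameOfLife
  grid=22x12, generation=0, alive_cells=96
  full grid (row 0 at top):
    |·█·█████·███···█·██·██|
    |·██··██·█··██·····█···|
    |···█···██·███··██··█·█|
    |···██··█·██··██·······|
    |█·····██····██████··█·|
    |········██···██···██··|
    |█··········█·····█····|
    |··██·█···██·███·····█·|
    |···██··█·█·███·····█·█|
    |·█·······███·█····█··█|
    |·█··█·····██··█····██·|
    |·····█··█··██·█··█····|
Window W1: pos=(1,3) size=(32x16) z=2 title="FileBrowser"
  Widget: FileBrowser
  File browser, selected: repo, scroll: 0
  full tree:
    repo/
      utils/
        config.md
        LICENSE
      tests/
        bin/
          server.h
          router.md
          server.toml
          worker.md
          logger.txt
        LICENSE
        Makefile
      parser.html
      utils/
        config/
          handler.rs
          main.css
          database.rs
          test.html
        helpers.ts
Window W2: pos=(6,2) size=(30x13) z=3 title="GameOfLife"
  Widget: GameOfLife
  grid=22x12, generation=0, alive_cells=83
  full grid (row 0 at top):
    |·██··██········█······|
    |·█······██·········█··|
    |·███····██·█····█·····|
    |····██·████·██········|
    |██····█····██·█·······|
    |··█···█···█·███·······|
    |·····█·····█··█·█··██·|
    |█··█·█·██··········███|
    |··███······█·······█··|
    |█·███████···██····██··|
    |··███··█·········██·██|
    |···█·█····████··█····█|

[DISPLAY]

┃ Fil┠────────────────────────────┨              
┠────┃Gen: 0                      ┃              
┃> [-┃·███····██·█····█·····      ┃━━┓           
┃    ┃····██·████·██········      ┃  ┃           
┃    ┃██····█····██·█·······      ┃──┨           
┃    ┃··█···█···█·███·······      ┃  ┃           
┃    ┃·····█·····█··█·█··██·      ┃  ┃           
┃    ┃█··█·█·██··········███      ┃  ┃           
┃    ┃··███······█·······█··      ┃  ┃           
┃    ┃█·███████···██····██··      ┃  ┃           
┃    ┗━━━━━━━━━━━━━━━━━━━━━━━━━━━━┛  ┃           
┃                              ┃     ┃           
┃                              ┃     ┃           
┃                              ┃     ┃           
┗━━━━━━━━━━━━━━━━━━━━━━━━━━━━━━┛     ┃           
  ┗━━━━━━━━━━━━━━━━━━━━━━━━━━━━━━━━━━┛           


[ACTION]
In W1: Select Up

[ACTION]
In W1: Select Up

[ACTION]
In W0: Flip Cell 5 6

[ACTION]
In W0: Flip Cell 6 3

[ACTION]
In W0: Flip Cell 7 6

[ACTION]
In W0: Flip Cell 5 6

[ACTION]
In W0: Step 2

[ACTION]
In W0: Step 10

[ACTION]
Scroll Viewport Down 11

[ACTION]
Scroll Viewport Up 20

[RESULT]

                                                 
                                                 
     ┏━━━━━━━━━━━━━━━━━━━━━━━━━━━━┓              
┏━━━━┃ GameOfLife                 ┃              
┃ Fil┠────────────────────────────┨              
┠────┃Gen: 0                      ┃              
┃> [-┃·███····██·█····█·····      ┃━━┓           
┃    ┃····██·████·██········      ┃  ┃           
┃    ┃██····█····██·█·······      ┃──┨           
┃    ┃··█···█···█·███·······      ┃  ┃           
┃    ┃·····█·····█··█·█··██·      ┃  ┃           
┃    ┃█··█·█·██··········███      ┃  ┃           
┃    ┃··███······█·······█··      ┃  ┃           
┃    ┃█·███████···██····██··      ┃  ┃           
┃    ┗━━━━━━━━━━━━━━━━━━━━━━━━━━━━┛  ┃           
┃                              ┃     ┃           


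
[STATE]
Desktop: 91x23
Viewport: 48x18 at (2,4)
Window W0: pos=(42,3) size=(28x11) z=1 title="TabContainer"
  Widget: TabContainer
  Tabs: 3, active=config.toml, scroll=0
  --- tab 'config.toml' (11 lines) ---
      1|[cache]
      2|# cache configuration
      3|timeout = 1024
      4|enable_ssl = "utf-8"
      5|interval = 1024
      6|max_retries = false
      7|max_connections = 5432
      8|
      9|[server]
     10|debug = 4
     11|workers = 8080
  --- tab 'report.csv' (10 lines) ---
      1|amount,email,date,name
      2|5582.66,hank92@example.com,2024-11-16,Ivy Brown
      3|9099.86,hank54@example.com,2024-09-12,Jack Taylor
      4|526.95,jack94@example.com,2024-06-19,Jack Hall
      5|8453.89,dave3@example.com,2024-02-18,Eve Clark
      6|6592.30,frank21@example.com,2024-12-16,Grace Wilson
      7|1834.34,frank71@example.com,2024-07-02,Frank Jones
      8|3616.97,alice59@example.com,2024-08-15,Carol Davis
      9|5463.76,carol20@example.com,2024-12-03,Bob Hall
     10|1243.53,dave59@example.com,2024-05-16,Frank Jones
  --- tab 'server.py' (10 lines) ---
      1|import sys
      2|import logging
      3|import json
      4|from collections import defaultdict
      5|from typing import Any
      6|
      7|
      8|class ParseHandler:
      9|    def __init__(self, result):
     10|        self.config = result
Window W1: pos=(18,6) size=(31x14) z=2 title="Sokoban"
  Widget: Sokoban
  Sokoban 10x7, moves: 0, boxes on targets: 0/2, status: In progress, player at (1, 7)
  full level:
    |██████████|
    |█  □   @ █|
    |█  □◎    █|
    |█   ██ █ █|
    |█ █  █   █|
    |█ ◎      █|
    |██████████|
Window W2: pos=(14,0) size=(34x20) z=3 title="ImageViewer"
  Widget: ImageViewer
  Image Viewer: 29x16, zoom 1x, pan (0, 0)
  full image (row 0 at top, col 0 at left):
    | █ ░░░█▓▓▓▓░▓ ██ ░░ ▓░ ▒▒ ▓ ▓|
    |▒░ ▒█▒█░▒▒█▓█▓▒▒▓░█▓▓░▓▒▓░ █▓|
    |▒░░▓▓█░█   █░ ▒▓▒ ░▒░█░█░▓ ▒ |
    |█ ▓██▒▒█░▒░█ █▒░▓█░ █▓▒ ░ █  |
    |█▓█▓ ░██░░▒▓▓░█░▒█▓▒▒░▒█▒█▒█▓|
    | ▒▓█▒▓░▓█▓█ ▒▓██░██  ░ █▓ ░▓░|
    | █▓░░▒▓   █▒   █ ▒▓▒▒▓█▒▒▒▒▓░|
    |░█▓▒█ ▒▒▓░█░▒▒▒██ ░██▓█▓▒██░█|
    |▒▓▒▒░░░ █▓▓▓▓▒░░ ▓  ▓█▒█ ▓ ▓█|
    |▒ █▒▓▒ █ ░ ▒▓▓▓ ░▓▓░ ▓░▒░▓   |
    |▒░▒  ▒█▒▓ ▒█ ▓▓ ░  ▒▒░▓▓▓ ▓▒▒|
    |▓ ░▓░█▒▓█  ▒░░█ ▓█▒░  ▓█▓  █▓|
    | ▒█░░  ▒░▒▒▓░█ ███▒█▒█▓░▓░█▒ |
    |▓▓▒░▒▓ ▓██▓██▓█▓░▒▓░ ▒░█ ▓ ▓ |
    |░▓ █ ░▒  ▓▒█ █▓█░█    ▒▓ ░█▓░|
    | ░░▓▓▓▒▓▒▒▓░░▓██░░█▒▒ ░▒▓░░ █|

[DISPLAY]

            ┃▒░ ▒█▒█░▒▒█▓█▓▒▒▓░█▓▓░▓▒▓░ █▓   ┃on
            ┃▒░░▓▓█░█   █░ ▒▓▒ ░▒░█░█░▓ ▒    ┃──
            ┃█ ▓██▒▒█░▒░█ █▒░▓█░ █▓▒ ░ █     ┃┓g
            ┃█▓█▓ ░██░░▒▓▓░█░▒█▓▒▒░▒█▒█▒█▓   ┃┃─
            ┃ ▒▓█▒▓░▓█▓█ ▒▓██░██  ░ █▓ ░▓░   ┃┨]
            ┃ █▓░░▒▓   █▒   █ ▒▓▒▒▓█▒▒▒▒▓░   ┃┃e
            ┃░█▓▒█ ▒▒▓░█░▒▒▒██ ░██▓█▓▒██░█   ┃┃t
            ┃▒▓▒▒░░░ █▓▓▓▓▒░░ ▓  ▓█▒█ ▓ ▓█   ┃┃_
            ┃▒ █▒▓▒ █ ░ ▒▓▓▓ ░▓▓░ ▓░▒░▓      ┃┃a
            ┃▒░▒  ▒█▒▓ ▒█ ▓▓ ░  ▒▒░▓▓▓ ▓▒▒   ┃┃━
            ┃▓ ░▓░█▒▓█  ▒░░█ ▓█▒░  ▓█▓  █▓   ┃┃ 
            ┃ ▒█░░  ▒░▒▒▓░█ ███▒█▒█▓░▓░█▒    ┃┃ 
            ┃▓▓▒░▒▓ ▓██▓██▓█▓░▒▓░ ▒░█ ▓ ▓    ┃┃ 
            ┃░▓ █ ░▒  ▓▒█ █▓█░█    ▒▓ ░█▓░   ┃┃ 
            ┃ ░░▓▓▓▒▓▒▒▓░░▓██░░█▒▒ ░▒▓░░ █   ┃┃ 
            ┗━━━━━━━━━━━━━━━━━━━━━━━━━━━━━━━━┛┛ 
                                                
                                                


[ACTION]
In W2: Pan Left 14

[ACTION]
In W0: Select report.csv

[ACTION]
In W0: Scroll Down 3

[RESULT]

            ┃▒░ ▒█▒█░▒▒█▓█▓▒▒▓░█▓▓░▓▒▓░ █▓   ┃on
            ┃▒░░▓▓█░█   █░ ▒▓▒ ░▒░█░█░▓ ▒    ┃──
            ┃█ ▓██▒▒█░▒░█ █▒░▓█░ █▓▒ ░ █     ┃┓g
            ┃█▓█▓ ░██░░▒▓▓░█░▒█▓▒▒░▒█▒█▒█▓   ┃┃─
            ┃ ▒▓█▒▓░▓█▓█ ▒▓██░██  ░ █▓ ░▓░   ┃┨,
            ┃ █▓░░▒▓   █▒   █ ▒▓▒▒▓█▒▒▒▒▓░   ┃┃9
            ┃░█▓▒█ ▒▒▓░█░▒▒▒██ ░██▓█▓▒██░█   ┃┃0
            ┃▒▓▒▒░░░ █▓▓▓▓▒░░ ▓  ▓█▒█ ▓ ▓█   ┃┃4
            ┃▒ █▒▓▒ █ ░ ▒▓▓▓ ░▓▓░ ▓░▒░▓      ┃┃7
            ┃▒░▒  ▒█▒▓ ▒█ ▓▓ ░  ▒▒░▓▓▓ ▓▒▒   ┃┃━
            ┃▓ ░▓░█▒▓█  ▒░░█ ▓█▒░  ▓█▓  █▓   ┃┃ 
            ┃ ▒█░░  ▒░▒▒▓░█ ███▒█▒█▓░▓░█▒    ┃┃ 
            ┃▓▓▒░▒▓ ▓██▓██▓█▓░▒▓░ ▒░█ ▓ ▓    ┃┃ 
            ┃░▓ █ ░▒  ▓▒█ █▓█░█    ▒▓ ░█▓░   ┃┃ 
            ┃ ░░▓▓▓▒▓▒▒▓░░▓██░░█▒▒ ░▒▓░░ █   ┃┃ 
            ┗━━━━━━━━━━━━━━━━━━━━━━━━━━━━━━━━┛┛ 
                                                
                                                


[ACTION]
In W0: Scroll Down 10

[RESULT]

            ┃▒░ ▒█▒█░▒▒█▓█▓▒▒▓░█▓▓░▓▒▓░ █▓   ┃on
            ┃▒░░▓▓█░█   █░ ▒▓▒ ░▒░█░█░▓ ▒    ┃──
            ┃█ ▓██▒▒█░▒░█ █▒░▓█░ █▓▒ ░ █     ┃┓g
            ┃█▓█▓ ░██░░▒▓▓░█░▒█▓▒▒░▒█▒█▒█▓   ┃┃─
            ┃ ▒▓█▒▓░▓█▓█ ▒▓██░██  ░ █▓ ░▓░   ┃┨3
            ┃ █▓░░▒▓   █▒   █ ▒▓▒▒▓█▒▒▒▒▓░   ┃┃ 
            ┃░█▓▒█ ▒▒▓░█░▒▒▒██ ░██▓█▓▒██░█   ┃┃ 
            ┃▒▓▒▒░░░ █▓▓▓▓▒░░ ▓  ▓█▒█ ▓ ▓█   ┃┃ 
            ┃▒ █▒▓▒ █ ░ ▒▓▓▓ ░▓▓░ ▓░▒░▓      ┃┃ 
            ┃▒░▒  ▒█▒▓ ▒█ ▓▓ ░  ▒▒░▓▓▓ ▓▒▒   ┃┃━
            ┃▓ ░▓░█▒▓█  ▒░░█ ▓█▒░  ▓█▓  █▓   ┃┃ 
            ┃ ▒█░░  ▒░▒▒▓░█ ███▒█▒█▓░▓░█▒    ┃┃ 
            ┃▓▓▒░▒▓ ▓██▓██▓█▓░▒▓░ ▒░█ ▓ ▓    ┃┃ 
            ┃░▓ █ ░▒  ▓▒█ █▓█░█    ▒▓ ░█▓░   ┃┃ 
            ┃ ░░▓▓▓▒▓▒▒▓░░▓██░░█▒▒ ░▒▓░░ █   ┃┃ 
            ┗━━━━━━━━━━━━━━━━━━━━━━━━━━━━━━━━┛┛ 
                                                
                                                


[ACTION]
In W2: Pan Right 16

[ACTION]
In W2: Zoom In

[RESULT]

            ┃▓▓▓▓▓▓░░▓▓  ████  ░░░░  ▓▓░░  ▒▒┃on
            ┃▒▒▒▒██▓▓██▓▓▒▒▒▒▓▓░░██▓▓▓▓░░▓▓▒▒┃──
            ┃▒▒▒▒██▓▓██▓▓▒▒▒▒▓▓░░██▓▓▓▓░░▓▓▒▒┃┓g
            ┃      ██░░  ▒▒▓▓▒▒  ░░▒▒░░██░░██┃┃─
            ┃      ██░░  ▒▒▓▓▒▒  ░░▒▒░░██░░██┃┨3
            ┃░░▒▒░░██  ██▒▒░░▓▓██░░  ██▓▓▒▒  ┃┃ 
            ┃░░▒▒░░██  ██▒▒░░▓▓██░░  ██▓▓▒▒  ┃┃ 
            ┃░░░░▒▒▓▓▓▓░░██░░▒▒██▓▓▒▒▒▒░░▒▒██┃┃ 
            ┃░░░░▒▒▓▓▓▓░░██░░▒▒██▓▓▒▒▒▒░░▒▒██┃┃ 
            ┃██▓▓██  ▒▒▓▓████░░████    ░░  ██┃┃━
            ┃██▓▓██  ▒▒▓▓████░░████    ░░  ██┃┃ 
            ┃    ██▒▒      ██  ▒▒▓▓▒▒▒▒▓▓██▒▒┃┃ 
            ┃    ██▒▒      ██  ▒▒▓▓▒▒▒▒▓▓██▒▒┃┃ 
            ┃▓▓░░██░░▒▒▒▒▒▒████  ░░████▓▓██▓▓┃┃ 
            ┃▓▓░░██░░▒▒▒▒▒▒████  ░░████▓▓██▓▓┃┃ 
            ┗━━━━━━━━━━━━━━━━━━━━━━━━━━━━━━━━┛┛ 
                                                
                                                


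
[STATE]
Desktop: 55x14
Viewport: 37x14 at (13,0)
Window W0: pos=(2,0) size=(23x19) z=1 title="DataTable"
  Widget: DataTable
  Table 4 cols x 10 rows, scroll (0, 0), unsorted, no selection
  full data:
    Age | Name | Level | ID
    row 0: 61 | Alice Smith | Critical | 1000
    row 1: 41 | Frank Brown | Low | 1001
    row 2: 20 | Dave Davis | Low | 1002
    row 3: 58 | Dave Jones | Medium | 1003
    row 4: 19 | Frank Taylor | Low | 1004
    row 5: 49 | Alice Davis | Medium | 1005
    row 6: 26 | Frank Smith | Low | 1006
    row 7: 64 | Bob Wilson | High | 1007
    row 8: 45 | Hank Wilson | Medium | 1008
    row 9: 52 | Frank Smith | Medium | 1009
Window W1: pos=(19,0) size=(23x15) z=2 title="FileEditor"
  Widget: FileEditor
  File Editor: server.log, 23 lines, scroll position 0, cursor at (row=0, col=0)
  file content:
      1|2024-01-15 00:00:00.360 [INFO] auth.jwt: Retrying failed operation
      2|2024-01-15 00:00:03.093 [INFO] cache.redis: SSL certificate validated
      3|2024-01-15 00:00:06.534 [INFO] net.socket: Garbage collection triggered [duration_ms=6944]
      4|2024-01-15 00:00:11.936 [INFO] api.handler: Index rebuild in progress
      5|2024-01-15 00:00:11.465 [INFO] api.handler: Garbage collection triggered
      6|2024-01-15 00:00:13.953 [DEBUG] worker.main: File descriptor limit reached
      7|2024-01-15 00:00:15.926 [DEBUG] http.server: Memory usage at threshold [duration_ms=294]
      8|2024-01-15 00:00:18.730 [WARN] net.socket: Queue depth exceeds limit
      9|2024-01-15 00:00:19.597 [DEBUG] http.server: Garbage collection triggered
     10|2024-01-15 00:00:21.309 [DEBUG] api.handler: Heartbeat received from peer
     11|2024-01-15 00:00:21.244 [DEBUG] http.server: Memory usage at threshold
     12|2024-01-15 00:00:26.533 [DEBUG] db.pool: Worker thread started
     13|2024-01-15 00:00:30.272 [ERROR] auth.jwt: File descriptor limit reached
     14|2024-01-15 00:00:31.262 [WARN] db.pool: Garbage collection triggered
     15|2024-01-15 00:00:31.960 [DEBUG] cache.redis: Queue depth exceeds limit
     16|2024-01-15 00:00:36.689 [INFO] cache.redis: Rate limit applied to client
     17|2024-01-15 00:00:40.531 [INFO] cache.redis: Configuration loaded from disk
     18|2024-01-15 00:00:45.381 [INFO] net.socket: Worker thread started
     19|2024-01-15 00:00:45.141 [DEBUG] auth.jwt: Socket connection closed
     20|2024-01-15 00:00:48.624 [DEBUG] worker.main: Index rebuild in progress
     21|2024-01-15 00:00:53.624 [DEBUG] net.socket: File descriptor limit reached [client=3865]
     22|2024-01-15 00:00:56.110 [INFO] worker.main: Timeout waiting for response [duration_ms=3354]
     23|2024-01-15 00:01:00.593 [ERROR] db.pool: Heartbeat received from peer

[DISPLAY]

━━━━━━┏━━━━━━━━━━━━━━━━━━━━━┓        
      ┃ FileEditor          ┃        
──────┠─────────────────────┨        
      ┃█024-01-15 00:00:00.▲┃        
──────┃2024-01-15 00:00:03.█┃        
Smith ┃2024-01-15 00:00:06.░┃        
Brown ┃2024-01-15 00:00:11.░┃        
avis  ┃2024-01-15 00:00:11.░┃        
ones  ┃2024-01-15 00:00:13.░┃        
Taylor┃2024-01-15 00:00:15.░┃        
Davis ┃2024-01-15 00:00:18.░┃        
Smith ┃2024-01-15 00:00:19.░┃        
lson  ┃2024-01-15 00:00:21.░┃        
ilson ┃2024-01-15 00:00:21.▼┃        


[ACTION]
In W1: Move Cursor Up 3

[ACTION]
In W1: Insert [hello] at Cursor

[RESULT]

━━━━━━┏━━━━━━━━━━━━━━━━━━━━━┓        
      ┃ FileEditor          ┃        
──────┠─────────────────────┨        
      ┃hello█024-01-15 00:0▲┃        
──────┃2024-01-15 00:00:03.█┃        
Smith ┃2024-01-15 00:00:06.░┃        
Brown ┃2024-01-15 00:00:11.░┃        
avis  ┃2024-01-15 00:00:11.░┃        
ones  ┃2024-01-15 00:00:13.░┃        
Taylor┃2024-01-15 00:00:15.░┃        
Davis ┃2024-01-15 00:00:18.░┃        
Smith ┃2024-01-15 00:00:19.░┃        
lson  ┃2024-01-15 00:00:21.░┃        
ilson ┃2024-01-15 00:00:21.▼┃        


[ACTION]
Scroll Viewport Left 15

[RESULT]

  ┏━━━━━━━━━━━━━━━━┏━━━━━━━━━━━━━━━━━
  ┃ DataTable      ┃ FileEditor      
  ┠────────────────┠─────────────────
  ┃Age│Name        ┃hello█024-01-15 0
  ┃───┼────────────┃2024-01-15 00:00:
  ┃61 │Alice Smith ┃2024-01-15 00:00:
  ┃41 │Frank Brown ┃2024-01-15 00:00:
  ┃20 │Dave Davis  ┃2024-01-15 00:00:
  ┃58 │Dave Jones  ┃2024-01-15 00:00:
  ┃19 │Frank Taylor┃2024-01-15 00:00:
  ┃49 │Alice Davis ┃2024-01-15 00:00:
  ┃26 │Frank Smith ┃2024-01-15 00:00:
  ┃64 │Bob Wilson  ┃2024-01-15 00:00:
  ┃45 │Hank Wilson ┃2024-01-15 00:00:


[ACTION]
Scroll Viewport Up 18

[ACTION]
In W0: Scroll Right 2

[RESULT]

  ┏━━━━━━━━━━━━━━━━┏━━━━━━━━━━━━━━━━━
  ┃ DataTable      ┃ FileEditor      
  ┠────────────────┠─────────────────
  ┃e│Name        │L┃hello█024-01-15 0
  ┃─┼────────────┼─┃2024-01-15 00:00:
  ┃ │Alice Smith │C┃2024-01-15 00:00:
  ┃ │Frank Brown │L┃2024-01-15 00:00:
  ┃ │Dave Davis  │L┃2024-01-15 00:00:
  ┃ │Dave Jones  │M┃2024-01-15 00:00:
  ┃ │Frank Taylor│L┃2024-01-15 00:00:
  ┃ │Alice Davis │M┃2024-01-15 00:00:
  ┃ │Frank Smith │L┃2024-01-15 00:00:
  ┃ │Bob Wilson  │H┃2024-01-15 00:00:
  ┃ │Hank Wilson │M┃2024-01-15 00:00:
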